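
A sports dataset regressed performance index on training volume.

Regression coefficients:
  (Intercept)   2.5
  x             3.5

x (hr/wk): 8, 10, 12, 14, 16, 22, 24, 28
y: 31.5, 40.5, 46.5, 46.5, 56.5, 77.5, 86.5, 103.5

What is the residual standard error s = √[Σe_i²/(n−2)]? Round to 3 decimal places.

x=8: ŷ = 2.5 + 3.5·8 = 30.5; e = 31.5 − 30.5 = 1
x=10: ŷ = 2.5 + 3.5·10 = 37.5; e = 40.5 − 37.5 = 3
x=12: ŷ = 2.5 + 3.5·12 = 44.5; e = 46.5 − 44.5 = 2
x=14: ŷ = 2.5 + 3.5·14 = 51.5; e = 46.5 − 51.5 = -5
x=16: ŷ = 2.5 + 3.5·16 = 58.5; e = 56.5 − 58.5 = -2
x=22: ŷ = 2.5 + 3.5·22 = 79.5; e = 77.5 − 79.5 = -2
x=24: ŷ = 2.5 + 3.5·24 = 86.5; e = 86.5 − 86.5 = 0
x=28: ŷ = 2.5 + 3.5·28 = 100.5; e = 103.5 − 100.5 = 3
SSE = 1 + 9 + 4 + 25 + 4 + 4 + 0 + 9 = 56
s = √(56/6) = √9.33333 ≈ 3.055

s = 3.055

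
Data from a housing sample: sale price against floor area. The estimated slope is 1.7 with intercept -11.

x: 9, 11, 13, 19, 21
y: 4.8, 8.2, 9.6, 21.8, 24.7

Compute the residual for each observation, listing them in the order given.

x=9: ŷ = -11 + 1.7·9 = 4.3; r = 4.8 − 4.3 = 0.5
x=11: ŷ = -11 + 1.7·11 = 7.7; r = 8.2 − 7.7 = 0.5
x=13: ŷ = -11 + 1.7·13 = 11.1; r = 9.6 − 11.1 = -1.5
x=19: ŷ = -11 + 1.7·19 = 21.3; r = 21.8 − 21.3 = 0.5
x=21: ŷ = -11 + 1.7·21 = 24.7; r = 24.7 − 24.7 = 0

0.5, 0.5, -1.5, 0.5, 0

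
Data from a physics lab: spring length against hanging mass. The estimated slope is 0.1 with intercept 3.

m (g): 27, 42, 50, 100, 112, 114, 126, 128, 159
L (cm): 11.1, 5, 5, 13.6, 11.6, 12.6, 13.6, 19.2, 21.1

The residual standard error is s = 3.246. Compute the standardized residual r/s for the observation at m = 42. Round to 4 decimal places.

-0.6778

L̂ = 3 + 0.1·42 = 7.2
r = 5 − 7.2 = -2.2
r/s = -2.2 / 3.246 = -0.6778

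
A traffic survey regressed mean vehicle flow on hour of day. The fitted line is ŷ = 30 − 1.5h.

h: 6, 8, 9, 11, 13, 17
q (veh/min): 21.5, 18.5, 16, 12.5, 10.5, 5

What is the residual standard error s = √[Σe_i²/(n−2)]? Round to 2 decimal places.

h=6: ŷ = 30 − 1.5·6 = 21; e = 21.5 − 21 = 0.5
h=8: ŷ = 30 − 1.5·8 = 18; e = 18.5 − 18 = 0.5
h=9: ŷ = 30 − 1.5·9 = 16.5; e = 16 − 16.5 = -0.5
h=11: ŷ = 30 − 1.5·11 = 13.5; e = 12.5 − 13.5 = -1
h=13: ŷ = 30 − 1.5·13 = 10.5; e = 10.5 − 10.5 = 0
h=17: ŷ = 30 − 1.5·17 = 4.5; e = 5 − 4.5 = 0.5
SSE = 0.25 + 0.25 + 0.25 + 1 + 0 + 0.25 = 2
s = √(2/4) = √0.5 ≈ 0.71

s = 0.71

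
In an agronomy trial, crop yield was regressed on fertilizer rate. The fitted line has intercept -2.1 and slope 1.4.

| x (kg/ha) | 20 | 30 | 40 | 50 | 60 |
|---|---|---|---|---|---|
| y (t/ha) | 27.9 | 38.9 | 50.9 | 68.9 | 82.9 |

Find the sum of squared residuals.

SSE = 16

x=20: ŷ = -2.1 + 1.4·20 = 25.9; e = 27.9 − 25.9 = 2
x=30: ŷ = -2.1 + 1.4·30 = 39.9; e = 38.9 − 39.9 = -1
x=40: ŷ = -2.1 + 1.4·40 = 53.9; e = 50.9 − 53.9 = -3
x=50: ŷ = -2.1 + 1.4·50 = 67.9; e = 68.9 − 67.9 = 1
x=60: ŷ = -2.1 + 1.4·60 = 81.9; e = 82.9 − 81.9 = 1
SSE = 4 + 1 + 9 + 1 + 1 = 16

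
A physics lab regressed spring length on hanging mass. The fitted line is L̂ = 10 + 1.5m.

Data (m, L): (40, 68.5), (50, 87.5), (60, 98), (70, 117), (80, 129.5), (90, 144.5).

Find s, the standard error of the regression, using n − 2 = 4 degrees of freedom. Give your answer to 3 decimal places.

s = 2.062

m=40: L̂ = 10 + 1.5·40 = 70; e = 68.5 − 70 = -1.5
m=50: L̂ = 10 + 1.5·50 = 85; e = 87.5 − 85 = 2.5
m=60: L̂ = 10 + 1.5·60 = 100; e = 98 − 100 = -2
m=70: L̂ = 10 + 1.5·70 = 115; e = 117 − 115 = 2
m=80: L̂ = 10 + 1.5·80 = 130; e = 129.5 − 130 = -0.5
m=90: L̂ = 10 + 1.5·90 = 145; e = 144.5 − 145 = -0.5
SSE = 2.25 + 6.25 + 4 + 4 + 0.25 + 0.25 = 17
s = √(17/4) = √4.25 ≈ 2.062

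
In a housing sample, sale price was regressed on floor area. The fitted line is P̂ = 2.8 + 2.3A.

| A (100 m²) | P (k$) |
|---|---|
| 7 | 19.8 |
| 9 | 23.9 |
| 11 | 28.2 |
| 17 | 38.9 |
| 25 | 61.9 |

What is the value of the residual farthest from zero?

A=7: P̂ = 2.8 + 2.3·7 = 18.9; r = 19.8 − 18.9 = 0.9
A=9: P̂ = 2.8 + 2.3·9 = 23.5; r = 23.9 − 23.5 = 0.4
A=11: P̂ = 2.8 + 2.3·11 = 28.1; r = 28.2 − 28.1 = 0.1
A=17: P̂ = 2.8 + 2.3·17 = 41.9; r = 38.9 − 41.9 = -3
A=25: P̂ = 2.8 + 2.3·25 = 60.3; r = 61.9 − 60.3 = 1.6
Largest |r| is 3 at A = 17, residual -3.

r = -3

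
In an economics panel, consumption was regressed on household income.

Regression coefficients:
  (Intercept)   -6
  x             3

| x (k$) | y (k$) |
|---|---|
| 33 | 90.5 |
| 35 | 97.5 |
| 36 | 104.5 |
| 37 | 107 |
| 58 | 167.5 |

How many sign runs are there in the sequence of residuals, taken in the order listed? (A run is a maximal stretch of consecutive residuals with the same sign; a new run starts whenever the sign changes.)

3 runs

x=33: ŷ = -6 + 3·33 = 93; e = 90.5 − 93 = -2.5
x=35: ŷ = -6 + 3·35 = 99; e = 97.5 − 99 = -1.5
x=36: ŷ = -6 + 3·36 = 102; e = 104.5 − 102 = 2.5
x=37: ŷ = -6 + 3·37 = 105; e = 107 − 105 = 2
x=58: ŷ = -6 + 3·58 = 168; e = 167.5 − 168 = -0.5
Signs: − − + + −
Runs: −×2, +×2, −×1 → 3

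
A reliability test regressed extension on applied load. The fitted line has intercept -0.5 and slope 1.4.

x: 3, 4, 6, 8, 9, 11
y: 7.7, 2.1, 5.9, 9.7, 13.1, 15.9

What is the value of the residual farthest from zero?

x=3: ŷ = -0.5 + 1.4·3 = 3.7; e = 7.7 − 3.7 = 4
x=4: ŷ = -0.5 + 1.4·4 = 5.1; e = 2.1 − 5.1 = -3
x=6: ŷ = -0.5 + 1.4·6 = 7.9; e = 5.9 − 7.9 = -2
x=8: ŷ = -0.5 + 1.4·8 = 10.7; e = 9.7 − 10.7 = -1
x=9: ŷ = -0.5 + 1.4·9 = 12.1; e = 13.1 − 12.1 = 1
x=11: ŷ = -0.5 + 1.4·11 = 14.9; e = 15.9 − 14.9 = 1
Largest |e| is 4 at x = 3, residual 4.

e = 4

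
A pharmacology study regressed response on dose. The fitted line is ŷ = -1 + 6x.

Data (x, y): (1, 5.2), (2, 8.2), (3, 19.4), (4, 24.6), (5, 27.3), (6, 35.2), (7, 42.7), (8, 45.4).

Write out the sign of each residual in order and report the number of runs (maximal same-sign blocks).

6 runs

x=1: ŷ = -1 + 6·1 = 5; e = 5.2 − 5 = 0.2
x=2: ŷ = -1 + 6·2 = 11; e = 8.2 − 11 = -2.8
x=3: ŷ = -1 + 6·3 = 17; e = 19.4 − 17 = 2.4
x=4: ŷ = -1 + 6·4 = 23; e = 24.6 − 23 = 1.6
x=5: ŷ = -1 + 6·5 = 29; e = 27.3 − 29 = -1.7
x=6: ŷ = -1 + 6·6 = 35; e = 35.2 − 35 = 0.2
x=7: ŷ = -1 + 6·7 = 41; e = 42.7 − 41 = 1.7
x=8: ŷ = -1 + 6·8 = 47; e = 45.4 − 47 = -1.6
Signs: + − + + − + + −
Runs: +×1, −×1, +×2, −×1, +×2, −×1 → 6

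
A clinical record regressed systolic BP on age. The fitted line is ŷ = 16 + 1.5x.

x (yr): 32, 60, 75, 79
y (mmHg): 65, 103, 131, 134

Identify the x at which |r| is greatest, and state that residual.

x=32: ŷ = 16 + 1.5·32 = 64; r = 65 − 64 = 1
x=60: ŷ = 16 + 1.5·60 = 106; r = 103 − 106 = -3
x=75: ŷ = 16 + 1.5·75 = 128.5; r = 131 − 128.5 = 2.5
x=79: ŷ = 16 + 1.5·79 = 134.5; r = 134 − 134.5 = -0.5
Largest |r| is 3 at x = 60, residual -3.

x = 60, r = -3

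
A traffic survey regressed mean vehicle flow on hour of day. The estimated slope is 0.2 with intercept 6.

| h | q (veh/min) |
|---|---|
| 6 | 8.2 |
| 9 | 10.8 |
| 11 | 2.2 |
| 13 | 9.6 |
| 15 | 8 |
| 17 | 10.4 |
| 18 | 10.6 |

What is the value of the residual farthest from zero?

e = -6

h=6: q̂ = 6 + 0.2·6 = 7.2; e = 8.2 − 7.2 = 1
h=9: q̂ = 6 + 0.2·9 = 7.8; e = 10.8 − 7.8 = 3
h=11: q̂ = 6 + 0.2·11 = 8.2; e = 2.2 − 8.2 = -6
h=13: q̂ = 6 + 0.2·13 = 8.6; e = 9.6 − 8.6 = 1
h=15: q̂ = 6 + 0.2·15 = 9; e = 8 − 9 = -1
h=17: q̂ = 6 + 0.2·17 = 9.4; e = 10.4 − 9.4 = 1
h=18: q̂ = 6 + 0.2·18 = 9.6; e = 10.6 − 9.6 = 1
Largest |e| is 6 at h = 11, residual -6.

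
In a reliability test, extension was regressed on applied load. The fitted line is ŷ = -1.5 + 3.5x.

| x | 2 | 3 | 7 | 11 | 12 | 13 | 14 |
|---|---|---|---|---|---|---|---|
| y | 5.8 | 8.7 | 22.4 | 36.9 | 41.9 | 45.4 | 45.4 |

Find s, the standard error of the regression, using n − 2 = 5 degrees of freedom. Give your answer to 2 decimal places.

s = 1.33

x=2: ŷ = -1.5 + 3.5·2 = 5.5; r = 5.8 − 5.5 = 0.3
x=3: ŷ = -1.5 + 3.5·3 = 9; r = 8.7 − 9 = -0.3
x=7: ŷ = -1.5 + 3.5·7 = 23; r = 22.4 − 23 = -0.6
x=11: ŷ = -1.5 + 3.5·11 = 37; r = 36.9 − 37 = -0.1
x=12: ŷ = -1.5 + 3.5·12 = 40.5; r = 41.9 − 40.5 = 1.4
x=13: ŷ = -1.5 + 3.5·13 = 44; r = 45.4 − 44 = 1.4
x=14: ŷ = -1.5 + 3.5·14 = 47.5; r = 45.4 − 47.5 = -2.1
SSE = 0.09 + 0.09 + 0.36 + 0.01 + 1.96 + 1.96 + 4.41 = 8.88
s = √(8.88/5) = √1.776 ≈ 1.33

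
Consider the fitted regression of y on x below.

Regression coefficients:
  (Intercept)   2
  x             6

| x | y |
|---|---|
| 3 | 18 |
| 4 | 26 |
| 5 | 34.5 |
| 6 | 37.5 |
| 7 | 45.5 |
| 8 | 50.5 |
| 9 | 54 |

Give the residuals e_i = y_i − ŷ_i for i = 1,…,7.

x=3: ŷ = 2 + 6·3 = 20; e = 18 − 20 = -2
x=4: ŷ = 2 + 6·4 = 26; e = 26 − 26 = 0
x=5: ŷ = 2 + 6·5 = 32; e = 34.5 − 32 = 2.5
x=6: ŷ = 2 + 6·6 = 38; e = 37.5 − 38 = -0.5
x=7: ŷ = 2 + 6·7 = 44; e = 45.5 − 44 = 1.5
x=8: ŷ = 2 + 6·8 = 50; e = 50.5 − 50 = 0.5
x=9: ŷ = 2 + 6·9 = 56; e = 54 − 56 = -2

-2, 0, 2.5, -0.5, 1.5, 0.5, -2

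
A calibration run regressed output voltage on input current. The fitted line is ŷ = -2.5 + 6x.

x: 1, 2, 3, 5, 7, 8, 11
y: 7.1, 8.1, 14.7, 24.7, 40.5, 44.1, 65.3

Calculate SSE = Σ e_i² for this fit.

x=1: ŷ = -2.5 + 6·1 = 3.5; e = 7.1 − 3.5 = 3.6
x=2: ŷ = -2.5 + 6·2 = 9.5; e = 8.1 − 9.5 = -1.4
x=3: ŷ = -2.5 + 6·3 = 15.5; e = 14.7 − 15.5 = -0.8
x=5: ŷ = -2.5 + 6·5 = 27.5; e = 24.7 − 27.5 = -2.8
x=7: ŷ = -2.5 + 6·7 = 39.5; e = 40.5 − 39.5 = 1
x=8: ŷ = -2.5 + 6·8 = 45.5; e = 44.1 − 45.5 = -1.4
x=11: ŷ = -2.5 + 6·11 = 63.5; e = 65.3 − 63.5 = 1.8
SSE = 12.96 + 1.96 + 0.64 + 7.84 + 1 + 1.96 + 3.24 = 29.6

SSE = 29.6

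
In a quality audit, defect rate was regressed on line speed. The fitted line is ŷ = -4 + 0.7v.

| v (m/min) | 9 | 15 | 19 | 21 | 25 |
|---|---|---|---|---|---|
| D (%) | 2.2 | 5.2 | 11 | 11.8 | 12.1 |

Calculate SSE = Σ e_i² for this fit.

v=9: ŷ = -4 + 0.7·9 = 2.3; e = 2.2 − 2.3 = -0.1
v=15: ŷ = -4 + 0.7·15 = 6.5; e = 5.2 − 6.5 = -1.3
v=19: ŷ = -4 + 0.7·19 = 9.3; e = 11 − 9.3 = 1.7
v=21: ŷ = -4 + 0.7·21 = 10.7; e = 11.8 − 10.7 = 1.1
v=25: ŷ = -4 + 0.7·25 = 13.5; e = 12.1 − 13.5 = -1.4
SSE = 0.01 + 1.69 + 2.89 + 1.21 + 1.96 = 7.76

SSE = 7.76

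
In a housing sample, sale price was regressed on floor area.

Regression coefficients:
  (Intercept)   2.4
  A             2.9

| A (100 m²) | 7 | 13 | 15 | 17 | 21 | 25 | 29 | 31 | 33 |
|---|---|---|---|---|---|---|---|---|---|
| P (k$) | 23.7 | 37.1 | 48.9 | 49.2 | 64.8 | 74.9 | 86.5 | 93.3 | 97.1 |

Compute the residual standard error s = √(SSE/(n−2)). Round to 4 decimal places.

A=7: P̂ = 2.4 + 2.9·7 = 22.7; r = 23.7 − 22.7 = 1
A=13: P̂ = 2.4 + 2.9·13 = 40.1; r = 37.1 − 40.1 = -3
A=15: P̂ = 2.4 + 2.9·15 = 45.9; r = 48.9 − 45.9 = 3
A=17: P̂ = 2.4 + 2.9·17 = 51.7; r = 49.2 − 51.7 = -2.5
A=21: P̂ = 2.4 + 2.9·21 = 63.3; r = 64.8 − 63.3 = 1.5
A=25: P̂ = 2.4 + 2.9·25 = 74.9; r = 74.9 − 74.9 = 0
A=29: P̂ = 2.4 + 2.9·29 = 86.5; r = 86.5 − 86.5 = 0
A=31: P̂ = 2.4 + 2.9·31 = 92.3; r = 93.3 − 92.3 = 1
A=33: P̂ = 2.4 + 2.9·33 = 98.1; r = 97.1 − 98.1 = -1
SSE = 1 + 9 + 9 + 6.25 + 2.25 + 0 + 0 + 1 + 1 = 29.5
s = √(29.5/7) = √4.21429 ≈ 2.0529

s = 2.0529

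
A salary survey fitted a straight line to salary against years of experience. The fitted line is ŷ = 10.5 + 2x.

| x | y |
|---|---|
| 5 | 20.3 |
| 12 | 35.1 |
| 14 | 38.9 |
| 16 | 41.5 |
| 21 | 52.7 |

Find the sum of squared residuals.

SSE = 1.6

x=5: ŷ = 10.5 + 2·5 = 20.5; e = 20.3 − 20.5 = -0.2
x=12: ŷ = 10.5 + 2·12 = 34.5; e = 35.1 − 34.5 = 0.6
x=14: ŷ = 10.5 + 2·14 = 38.5; e = 38.9 − 38.5 = 0.4
x=16: ŷ = 10.5 + 2·16 = 42.5; e = 41.5 − 42.5 = -1
x=21: ŷ = 10.5 + 2·21 = 52.5; e = 52.7 − 52.5 = 0.2
SSE = 0.04 + 0.36 + 0.16 + 1 + 0.04 = 1.6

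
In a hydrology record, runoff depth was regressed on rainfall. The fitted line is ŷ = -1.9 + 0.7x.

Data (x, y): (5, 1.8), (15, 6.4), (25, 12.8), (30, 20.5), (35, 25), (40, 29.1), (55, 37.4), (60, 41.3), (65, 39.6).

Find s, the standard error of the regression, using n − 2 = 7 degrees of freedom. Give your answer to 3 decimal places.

x=5: ŷ = -1.9 + 0.7·5 = 1.6; e = 1.8 − 1.6 = 0.2
x=15: ŷ = -1.9 + 0.7·15 = 8.6; e = 6.4 − 8.6 = -2.2
x=25: ŷ = -1.9 + 0.7·25 = 15.6; e = 12.8 − 15.6 = -2.8
x=30: ŷ = -1.9 + 0.7·30 = 19.1; e = 20.5 − 19.1 = 1.4
x=35: ŷ = -1.9 + 0.7·35 = 22.6; e = 25 − 22.6 = 2.4
x=40: ŷ = -1.9 + 0.7·40 = 26.1; e = 29.1 − 26.1 = 3
x=55: ŷ = -1.9 + 0.7·55 = 36.6; e = 37.4 − 36.6 = 0.8
x=60: ŷ = -1.9 + 0.7·60 = 40.1; e = 41.3 − 40.1 = 1.2
x=65: ŷ = -1.9 + 0.7·65 = 43.6; e = 39.6 − 43.6 = -4
SSE = 0.04 + 4.84 + 7.84 + 1.96 + 5.76 + 9 + 0.64 + 1.44 + 16 = 47.52
s = √(47.52/7) = √6.78857 ≈ 2.605

s = 2.605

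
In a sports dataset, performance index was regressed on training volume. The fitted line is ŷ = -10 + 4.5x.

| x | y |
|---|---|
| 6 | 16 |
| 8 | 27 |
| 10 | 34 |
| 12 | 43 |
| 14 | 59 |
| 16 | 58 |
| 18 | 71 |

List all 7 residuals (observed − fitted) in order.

-1, 1, -1, -1, 6, -4, 0

x=6: ŷ = -10 + 4.5·6 = 17; e = 16 − 17 = -1
x=8: ŷ = -10 + 4.5·8 = 26; e = 27 − 26 = 1
x=10: ŷ = -10 + 4.5·10 = 35; e = 34 − 35 = -1
x=12: ŷ = -10 + 4.5·12 = 44; e = 43 − 44 = -1
x=14: ŷ = -10 + 4.5·14 = 53; e = 59 − 53 = 6
x=16: ŷ = -10 + 4.5·16 = 62; e = 58 − 62 = -4
x=18: ŷ = -10 + 4.5·18 = 71; e = 71 − 71 = 0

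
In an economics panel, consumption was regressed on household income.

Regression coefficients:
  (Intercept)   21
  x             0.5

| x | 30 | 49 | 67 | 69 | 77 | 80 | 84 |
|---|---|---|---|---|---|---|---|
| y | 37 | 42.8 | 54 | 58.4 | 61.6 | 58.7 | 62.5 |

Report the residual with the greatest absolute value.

r = 2.9

x=30: ŷ = 21 + 0.5·30 = 36; r = 37 − 36 = 1
x=49: ŷ = 21 + 0.5·49 = 45.5; r = 42.8 − 45.5 = -2.7
x=67: ŷ = 21 + 0.5·67 = 54.5; r = 54 − 54.5 = -0.5
x=69: ŷ = 21 + 0.5·69 = 55.5; r = 58.4 − 55.5 = 2.9
x=77: ŷ = 21 + 0.5·77 = 59.5; r = 61.6 − 59.5 = 2.1
x=80: ŷ = 21 + 0.5·80 = 61; r = 58.7 − 61 = -2.3
x=84: ŷ = 21 + 0.5·84 = 63; r = 62.5 − 63 = -0.5
Largest |r| is 2.9 at x = 69, residual 2.9.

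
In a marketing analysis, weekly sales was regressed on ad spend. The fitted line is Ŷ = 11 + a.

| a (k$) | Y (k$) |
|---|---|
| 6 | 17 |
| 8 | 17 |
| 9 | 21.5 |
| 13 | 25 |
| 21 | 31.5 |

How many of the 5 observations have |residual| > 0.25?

a=6: Ŷ = 11 + 6 = 17; r = 17 − 17 = 0
a=8: Ŷ = 11 + 8 = 19; r = 17 − 19 = -2
a=9: Ŷ = 11 + 9 = 20; r = 21.5 − 20 = 1.5
a=13: Ŷ = 11 + 13 = 24; r = 25 − 24 = 1
a=21: Ŷ = 11 + 21 = 32; r = 31.5 − 32 = -0.5
|r| > 0.25: a=8 (|r|=2), a=9 (|r|=1.5), a=13 (|r|=1), a=21 (|r|=0.5) → 4

4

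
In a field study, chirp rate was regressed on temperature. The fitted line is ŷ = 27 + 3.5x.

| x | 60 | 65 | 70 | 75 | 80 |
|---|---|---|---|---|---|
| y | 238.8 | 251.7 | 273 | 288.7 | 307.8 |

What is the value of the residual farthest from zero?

e = -2.8

x=60: ŷ = 27 + 3.5·60 = 237; e = 238.8 − 237 = 1.8
x=65: ŷ = 27 + 3.5·65 = 254.5; e = 251.7 − 254.5 = -2.8
x=70: ŷ = 27 + 3.5·70 = 272; e = 273 − 272 = 1
x=75: ŷ = 27 + 3.5·75 = 289.5; e = 288.7 − 289.5 = -0.8
x=80: ŷ = 27 + 3.5·80 = 307; e = 307.8 − 307 = 0.8
Largest |e| is 2.8 at x = 65, residual -2.8.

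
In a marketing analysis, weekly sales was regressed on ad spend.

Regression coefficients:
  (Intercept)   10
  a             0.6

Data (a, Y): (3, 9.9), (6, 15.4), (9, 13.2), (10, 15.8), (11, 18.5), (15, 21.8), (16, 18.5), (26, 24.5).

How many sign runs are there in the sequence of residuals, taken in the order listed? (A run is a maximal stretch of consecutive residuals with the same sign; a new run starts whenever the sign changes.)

a=3: ŷ = 10 + 0.6·3 = 11.8; r = 9.9 − 11.8 = -1.9
a=6: ŷ = 10 + 0.6·6 = 13.6; r = 15.4 − 13.6 = 1.8
a=9: ŷ = 10 + 0.6·9 = 15.4; r = 13.2 − 15.4 = -2.2
a=10: ŷ = 10 + 0.6·10 = 16; r = 15.8 − 16 = -0.2
a=11: ŷ = 10 + 0.6·11 = 16.6; r = 18.5 − 16.6 = 1.9
a=15: ŷ = 10 + 0.6·15 = 19; r = 21.8 − 19 = 2.8
a=16: ŷ = 10 + 0.6·16 = 19.6; r = 18.5 − 19.6 = -1.1
a=26: ŷ = 10 + 0.6·26 = 25.6; r = 24.5 − 25.6 = -1.1
Signs: − + − − + + − −
Runs: −×1, +×1, −×2, +×2, −×2 → 5

5 runs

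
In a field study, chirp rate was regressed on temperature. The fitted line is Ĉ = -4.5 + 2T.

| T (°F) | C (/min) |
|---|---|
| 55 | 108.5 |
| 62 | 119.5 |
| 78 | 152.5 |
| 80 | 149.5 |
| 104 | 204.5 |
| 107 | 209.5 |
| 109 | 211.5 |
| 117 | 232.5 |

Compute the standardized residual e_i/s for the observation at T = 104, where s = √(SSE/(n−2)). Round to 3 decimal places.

0.316

T=55: Ĉ = -4.5 + 2·55 = 105.5; e = 108.5 − 105.5 = 3
T=62: Ĉ = -4.5 + 2·62 = 119.5; e = 119.5 − 119.5 = 0
T=78: Ĉ = -4.5 + 2·78 = 151.5; e = 152.5 − 151.5 = 1
T=80: Ĉ = -4.5 + 2·80 = 155.5; e = 149.5 − 155.5 = -6
T=104: Ĉ = -4.5 + 2·104 = 203.5; e = 204.5 − 203.5 = 1
T=107: Ĉ = -4.5 + 2·107 = 209.5; e = 209.5 − 209.5 = 0
T=109: Ĉ = -4.5 + 2·109 = 213.5; e = 211.5 − 213.5 = -2
T=117: Ĉ = -4.5 + 2·117 = 229.5; e = 232.5 − 229.5 = 3
SSE = 9 + 0 + 1 + 36 + 1 + 0 + 4 + 9 = 60
s = √(60/6) = 3.16228
e/s = 1 / 3.16228 = 0.316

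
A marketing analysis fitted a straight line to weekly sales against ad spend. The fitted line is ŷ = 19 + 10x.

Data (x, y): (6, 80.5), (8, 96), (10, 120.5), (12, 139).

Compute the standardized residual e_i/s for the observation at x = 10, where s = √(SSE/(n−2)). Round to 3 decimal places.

0.577

x=6: ŷ = 19 + 10·6 = 79; e = 80.5 − 79 = 1.5
x=8: ŷ = 19 + 10·8 = 99; e = 96 − 99 = -3
x=10: ŷ = 19 + 10·10 = 119; e = 120.5 − 119 = 1.5
x=12: ŷ = 19 + 10·12 = 139; e = 139 − 139 = 0
SSE = 2.25 + 9 + 2.25 + 0 = 13.5
s = √(13.5/2) = 2.59808
e/s = 1.5 / 2.59808 = 0.577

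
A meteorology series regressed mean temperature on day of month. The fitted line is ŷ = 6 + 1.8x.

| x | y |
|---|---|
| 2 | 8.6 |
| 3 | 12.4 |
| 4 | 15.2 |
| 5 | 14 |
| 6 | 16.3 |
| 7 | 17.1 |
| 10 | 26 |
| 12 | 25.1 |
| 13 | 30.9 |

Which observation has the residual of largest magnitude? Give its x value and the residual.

x = 12, r = -2.5

x=2: ŷ = 6 + 1.8·2 = 9.6; r = 8.6 − 9.6 = -1
x=3: ŷ = 6 + 1.8·3 = 11.4; r = 12.4 − 11.4 = 1
x=4: ŷ = 6 + 1.8·4 = 13.2; r = 15.2 − 13.2 = 2
x=5: ŷ = 6 + 1.8·5 = 15; r = 14 − 15 = -1
x=6: ŷ = 6 + 1.8·6 = 16.8; r = 16.3 − 16.8 = -0.5
x=7: ŷ = 6 + 1.8·7 = 18.6; r = 17.1 − 18.6 = -1.5
x=10: ŷ = 6 + 1.8·10 = 24; r = 26 − 24 = 2
x=12: ŷ = 6 + 1.8·12 = 27.6; r = 25.1 − 27.6 = -2.5
x=13: ŷ = 6 + 1.8·13 = 29.4; r = 30.9 − 29.4 = 1.5
Largest |r| is 2.5 at x = 12, residual -2.5.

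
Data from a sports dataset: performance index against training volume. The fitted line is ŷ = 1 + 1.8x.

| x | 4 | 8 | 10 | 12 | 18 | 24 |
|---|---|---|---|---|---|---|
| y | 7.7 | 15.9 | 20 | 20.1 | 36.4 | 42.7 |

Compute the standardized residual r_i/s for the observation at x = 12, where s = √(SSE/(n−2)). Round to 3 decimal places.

x=4: ŷ = 1 + 1.8·4 = 8.2; r = 7.7 − 8.2 = -0.5
x=8: ŷ = 1 + 1.8·8 = 15.4; r = 15.9 − 15.4 = 0.5
x=10: ŷ = 1 + 1.8·10 = 19; r = 20 − 19 = 1
x=12: ŷ = 1 + 1.8·12 = 22.6; r = 20.1 − 22.6 = -2.5
x=18: ŷ = 1 + 1.8·18 = 33.4; r = 36.4 − 33.4 = 3
x=24: ŷ = 1 + 1.8·24 = 44.2; r = 42.7 − 44.2 = -1.5
SSE = 0.25 + 0.25 + 1 + 6.25 + 9 + 2.25 = 19
s = √(19/4) = 2.17945
r/s = -2.5 / 2.17945 = -1.147

-1.147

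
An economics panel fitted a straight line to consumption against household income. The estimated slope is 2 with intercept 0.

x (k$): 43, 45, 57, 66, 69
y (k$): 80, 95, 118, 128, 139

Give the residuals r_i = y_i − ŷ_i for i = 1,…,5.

-6, 5, 4, -4, 1

x=43: ŷ = 2·43 = 86; r = 80 − 86 = -6
x=45: ŷ = 2·45 = 90; r = 95 − 90 = 5
x=57: ŷ = 2·57 = 114; r = 118 − 114 = 4
x=66: ŷ = 2·66 = 132; r = 128 − 132 = -4
x=69: ŷ = 2·69 = 138; r = 139 − 138 = 1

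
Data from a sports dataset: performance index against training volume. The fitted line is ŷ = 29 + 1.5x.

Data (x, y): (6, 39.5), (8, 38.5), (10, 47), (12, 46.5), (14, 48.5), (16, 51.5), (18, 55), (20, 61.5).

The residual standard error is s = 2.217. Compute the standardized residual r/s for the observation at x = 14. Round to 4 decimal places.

-0.6766

ŷ = 29 + 1.5·14 = 50
r = 48.5 − 50 = -1.5
r/s = -1.5 / 2.217 = -0.6766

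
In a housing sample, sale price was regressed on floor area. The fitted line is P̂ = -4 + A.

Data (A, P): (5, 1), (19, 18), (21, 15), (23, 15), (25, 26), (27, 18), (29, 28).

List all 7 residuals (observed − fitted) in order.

A=5: P̂ = -4 + 5 = 1; e = 1 − 1 = 0
A=19: P̂ = -4 + 19 = 15; e = 18 − 15 = 3
A=21: P̂ = -4 + 21 = 17; e = 15 − 17 = -2
A=23: P̂ = -4 + 23 = 19; e = 15 − 19 = -4
A=25: P̂ = -4 + 25 = 21; e = 26 − 21 = 5
A=27: P̂ = -4 + 27 = 23; e = 18 − 23 = -5
A=29: P̂ = -4 + 29 = 25; e = 28 − 25 = 3

0, 3, -2, -4, 5, -5, 3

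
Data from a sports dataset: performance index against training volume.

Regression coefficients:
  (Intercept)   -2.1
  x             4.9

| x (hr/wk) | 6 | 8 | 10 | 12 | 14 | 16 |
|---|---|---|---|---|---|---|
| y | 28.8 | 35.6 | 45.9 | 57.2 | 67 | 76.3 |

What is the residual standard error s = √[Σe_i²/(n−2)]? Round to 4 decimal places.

x=6: ŷ = -2.1 + 4.9·6 = 27.3; e = 28.8 − 27.3 = 1.5
x=8: ŷ = -2.1 + 4.9·8 = 37.1; e = 35.6 − 37.1 = -1.5
x=10: ŷ = -2.1 + 4.9·10 = 46.9; e = 45.9 − 46.9 = -1
x=12: ŷ = -2.1 + 4.9·12 = 56.7; e = 57.2 − 56.7 = 0.5
x=14: ŷ = -2.1 + 4.9·14 = 66.5; e = 67 − 66.5 = 0.5
x=16: ŷ = -2.1 + 4.9·16 = 76.3; e = 76.3 − 76.3 = 0
SSE = 2.25 + 2.25 + 1 + 0.25 + 0.25 + 0 = 6
s = √(6/4) = √1.5 ≈ 1.2247

s = 1.2247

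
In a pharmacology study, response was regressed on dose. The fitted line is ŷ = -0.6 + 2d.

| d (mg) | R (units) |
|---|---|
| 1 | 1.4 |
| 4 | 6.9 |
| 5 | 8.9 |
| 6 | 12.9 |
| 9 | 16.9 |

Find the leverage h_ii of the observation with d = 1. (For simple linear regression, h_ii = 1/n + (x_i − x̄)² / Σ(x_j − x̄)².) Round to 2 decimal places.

d̄ = (1 + 4 + 5 + 6 + 9)/5 = 5
Σ(d − d̄)² = 16 + 1 + 0 + 1 + 16 = 34
h = 1/5 + (-4)²/34 = 0.2 + 0.470588 = 0.67

h = 0.67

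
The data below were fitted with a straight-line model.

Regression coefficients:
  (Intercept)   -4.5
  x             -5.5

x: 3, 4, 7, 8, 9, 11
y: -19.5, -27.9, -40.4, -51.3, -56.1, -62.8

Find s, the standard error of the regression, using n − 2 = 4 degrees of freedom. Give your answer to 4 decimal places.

s = 2.6486

x=3: ŷ = -4.5 − 5.5·3 = -21; e = -19.5 − (-21) = 1.5
x=4: ŷ = -4.5 − 5.5·4 = -26.5; e = -27.9 − (-26.5) = -1.4
x=7: ŷ = -4.5 − 5.5·7 = -43; e = -40.4 − (-43) = 2.6
x=8: ŷ = -4.5 − 5.5·8 = -48.5; e = -51.3 − (-48.5) = -2.8
x=9: ŷ = -4.5 − 5.5·9 = -54; e = -56.1 − (-54) = -2.1
x=11: ŷ = -4.5 − 5.5·11 = -65; e = -62.8 − (-65) = 2.2
SSE = 2.25 + 1.96 + 6.76 + 7.84 + 4.41 + 4.84 = 28.06
s = √(28.06/4) = √7.015 ≈ 2.6486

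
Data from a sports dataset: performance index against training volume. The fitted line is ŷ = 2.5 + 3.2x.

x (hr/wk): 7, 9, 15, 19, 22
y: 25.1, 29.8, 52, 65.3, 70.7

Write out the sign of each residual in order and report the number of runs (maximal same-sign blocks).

4 runs

x=7: ŷ = 2.5 + 3.2·7 = 24.9; r = 25.1 − 24.9 = 0.2
x=9: ŷ = 2.5 + 3.2·9 = 31.3; r = 29.8 − 31.3 = -1.5
x=15: ŷ = 2.5 + 3.2·15 = 50.5; r = 52 − 50.5 = 1.5
x=19: ŷ = 2.5 + 3.2·19 = 63.3; r = 65.3 − 63.3 = 2
x=22: ŷ = 2.5 + 3.2·22 = 72.9; r = 70.7 − 72.9 = -2.2
Signs: + − + + −
Runs: +×1, −×1, +×2, −×1 → 4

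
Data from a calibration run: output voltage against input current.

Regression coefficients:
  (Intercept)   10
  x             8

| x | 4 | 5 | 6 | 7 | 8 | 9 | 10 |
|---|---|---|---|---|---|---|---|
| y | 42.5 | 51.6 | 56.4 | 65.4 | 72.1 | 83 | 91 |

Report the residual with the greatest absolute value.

r = -1.9

x=4: ŷ = 10 + 8·4 = 42; r = 42.5 − 42 = 0.5
x=5: ŷ = 10 + 8·5 = 50; r = 51.6 − 50 = 1.6
x=6: ŷ = 10 + 8·6 = 58; r = 56.4 − 58 = -1.6
x=7: ŷ = 10 + 8·7 = 66; r = 65.4 − 66 = -0.6
x=8: ŷ = 10 + 8·8 = 74; r = 72.1 − 74 = -1.9
x=9: ŷ = 10 + 8·9 = 82; r = 83 − 82 = 1
x=10: ŷ = 10 + 8·10 = 90; r = 91 − 90 = 1
Largest |r| is 1.9 at x = 8, residual -1.9.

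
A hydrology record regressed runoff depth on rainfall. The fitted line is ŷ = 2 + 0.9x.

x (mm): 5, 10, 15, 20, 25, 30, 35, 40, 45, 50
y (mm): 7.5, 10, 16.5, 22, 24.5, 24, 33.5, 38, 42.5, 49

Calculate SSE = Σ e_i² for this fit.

x=5: ŷ = 2 + 0.9·5 = 6.5; e = 7.5 − 6.5 = 1
x=10: ŷ = 2 + 0.9·10 = 11; e = 10 − 11 = -1
x=15: ŷ = 2 + 0.9·15 = 15.5; e = 16.5 − 15.5 = 1
x=20: ŷ = 2 + 0.9·20 = 20; e = 22 − 20 = 2
x=25: ŷ = 2 + 0.9·25 = 24.5; e = 24.5 − 24.5 = 0
x=30: ŷ = 2 + 0.9·30 = 29; e = 24 − 29 = -5
x=35: ŷ = 2 + 0.9·35 = 33.5; e = 33.5 − 33.5 = 0
x=40: ŷ = 2 + 0.9·40 = 38; e = 38 − 38 = 0
x=45: ŷ = 2 + 0.9·45 = 42.5; e = 42.5 − 42.5 = 0
x=50: ŷ = 2 + 0.9·50 = 47; e = 49 − 47 = 2
SSE = 1 + 1 + 1 + 4 + 0 + 25 + 0 + 0 + 0 + 4 = 36

SSE = 36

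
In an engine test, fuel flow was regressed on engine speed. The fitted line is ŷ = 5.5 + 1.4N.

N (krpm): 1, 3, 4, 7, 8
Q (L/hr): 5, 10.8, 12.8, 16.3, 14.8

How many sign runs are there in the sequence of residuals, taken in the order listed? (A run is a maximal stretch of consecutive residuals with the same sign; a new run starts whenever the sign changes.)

N=1: ŷ = 5.5 + 1.4·1 = 6.9; r = 5 − 6.9 = -1.9
N=3: ŷ = 5.5 + 1.4·3 = 9.7; r = 10.8 − 9.7 = 1.1
N=4: ŷ = 5.5 + 1.4·4 = 11.1; r = 12.8 − 11.1 = 1.7
N=7: ŷ = 5.5 + 1.4·7 = 15.3; r = 16.3 − 15.3 = 1
N=8: ŷ = 5.5 + 1.4·8 = 16.7; r = 14.8 − 16.7 = -1.9
Signs: − + + + −
Runs: −×1, +×3, −×1 → 3

3 runs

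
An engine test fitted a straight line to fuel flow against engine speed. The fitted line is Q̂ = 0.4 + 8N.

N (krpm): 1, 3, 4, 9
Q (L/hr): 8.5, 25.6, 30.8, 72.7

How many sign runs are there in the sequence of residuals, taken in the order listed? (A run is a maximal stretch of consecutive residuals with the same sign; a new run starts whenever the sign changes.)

N=1: Q̂ = 0.4 + 8·1 = 8.4; r = 8.5 − 8.4 = 0.1
N=3: Q̂ = 0.4 + 8·3 = 24.4; r = 25.6 − 24.4 = 1.2
N=4: Q̂ = 0.4 + 8·4 = 32.4; r = 30.8 − 32.4 = -1.6
N=9: Q̂ = 0.4 + 8·9 = 72.4; r = 72.7 − 72.4 = 0.3
Signs: + + − +
Runs: +×2, −×1, +×1 → 3

3 runs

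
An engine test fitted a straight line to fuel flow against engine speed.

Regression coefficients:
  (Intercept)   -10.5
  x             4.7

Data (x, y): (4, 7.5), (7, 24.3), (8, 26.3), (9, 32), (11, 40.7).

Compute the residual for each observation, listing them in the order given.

x=4: ŷ = -10.5 + 4.7·4 = 8.3; r = 7.5 − 8.3 = -0.8
x=7: ŷ = -10.5 + 4.7·7 = 22.4; r = 24.3 − 22.4 = 1.9
x=8: ŷ = -10.5 + 4.7·8 = 27.1; r = 26.3 − 27.1 = -0.8
x=9: ŷ = -10.5 + 4.7·9 = 31.8; r = 32 − 31.8 = 0.2
x=11: ŷ = -10.5 + 4.7·11 = 41.2; r = 40.7 − 41.2 = -0.5

-0.8, 1.9, -0.8, 0.2, -0.5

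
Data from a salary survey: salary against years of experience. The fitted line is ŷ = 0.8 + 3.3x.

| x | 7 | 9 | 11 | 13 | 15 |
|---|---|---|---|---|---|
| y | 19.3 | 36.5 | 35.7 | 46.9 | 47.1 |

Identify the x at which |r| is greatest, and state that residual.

x = 9, r = 6

x=7: ŷ = 0.8 + 3.3·7 = 23.9; r = 19.3 − 23.9 = -4.6
x=9: ŷ = 0.8 + 3.3·9 = 30.5; r = 36.5 − 30.5 = 6
x=11: ŷ = 0.8 + 3.3·11 = 37.1; r = 35.7 − 37.1 = -1.4
x=13: ŷ = 0.8 + 3.3·13 = 43.7; r = 46.9 − 43.7 = 3.2
x=15: ŷ = 0.8 + 3.3·15 = 50.3; r = 47.1 − 50.3 = -3.2
Largest |r| is 6 at x = 9, residual 6.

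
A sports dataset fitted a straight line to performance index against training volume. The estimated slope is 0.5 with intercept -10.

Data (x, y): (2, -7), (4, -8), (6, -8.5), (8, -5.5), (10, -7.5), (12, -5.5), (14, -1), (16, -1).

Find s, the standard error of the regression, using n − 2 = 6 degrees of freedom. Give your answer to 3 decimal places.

s = 1.826

x=2: ŷ = -10 + 0.5·2 = -9; r = -7 − (-9) = 2
x=4: ŷ = -10 + 0.5·4 = -8; r = -8 − (-8) = 0
x=6: ŷ = -10 + 0.5·6 = -7; r = -8.5 − (-7) = -1.5
x=8: ŷ = -10 + 0.5·8 = -6; r = -5.5 − (-6) = 0.5
x=10: ŷ = -10 + 0.5·10 = -5; r = -7.5 − (-5) = -2.5
x=12: ŷ = -10 + 0.5·12 = -4; r = -5.5 − (-4) = -1.5
x=14: ŷ = -10 + 0.5·14 = -3; r = -1 − (-3) = 2
x=16: ŷ = -10 + 0.5·16 = -2; r = -1 − (-2) = 1
SSE = 4 + 0 + 2.25 + 0.25 + 6.25 + 2.25 + 4 + 1 = 20
s = √(20/6) = √3.33333 ≈ 1.826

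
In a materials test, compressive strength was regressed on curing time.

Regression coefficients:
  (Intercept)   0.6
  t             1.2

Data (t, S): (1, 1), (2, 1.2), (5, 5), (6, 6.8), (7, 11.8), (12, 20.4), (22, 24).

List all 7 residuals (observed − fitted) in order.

t=1: ŷ = 0.6 + 1.2·1 = 1.8; r = 1 − 1.8 = -0.8
t=2: ŷ = 0.6 + 1.2·2 = 3; r = 1.2 − 3 = -1.8
t=5: ŷ = 0.6 + 1.2·5 = 6.6; r = 5 − 6.6 = -1.6
t=6: ŷ = 0.6 + 1.2·6 = 7.8; r = 6.8 − 7.8 = -1
t=7: ŷ = 0.6 + 1.2·7 = 9; r = 11.8 − 9 = 2.8
t=12: ŷ = 0.6 + 1.2·12 = 15; r = 20.4 − 15 = 5.4
t=22: ŷ = 0.6 + 1.2·22 = 27; r = 24 − 27 = -3

-0.8, -1.8, -1.6, -1, 2.8, 5.4, -3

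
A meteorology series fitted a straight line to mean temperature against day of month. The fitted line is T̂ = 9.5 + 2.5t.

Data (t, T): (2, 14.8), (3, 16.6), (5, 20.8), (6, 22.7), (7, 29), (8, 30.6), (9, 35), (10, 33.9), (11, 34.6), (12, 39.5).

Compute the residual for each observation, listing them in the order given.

0.3, -0.4, -1.2, -1.8, 2, 1.1, 3, -0.6, -2.4, 0

t=2: T̂ = 9.5 + 2.5·2 = 14.5; r = 14.8 − 14.5 = 0.3
t=3: T̂ = 9.5 + 2.5·3 = 17; r = 16.6 − 17 = -0.4
t=5: T̂ = 9.5 + 2.5·5 = 22; r = 20.8 − 22 = -1.2
t=6: T̂ = 9.5 + 2.5·6 = 24.5; r = 22.7 − 24.5 = -1.8
t=7: T̂ = 9.5 + 2.5·7 = 27; r = 29 − 27 = 2
t=8: T̂ = 9.5 + 2.5·8 = 29.5; r = 30.6 − 29.5 = 1.1
t=9: T̂ = 9.5 + 2.5·9 = 32; r = 35 − 32 = 3
t=10: T̂ = 9.5 + 2.5·10 = 34.5; r = 33.9 − 34.5 = -0.6
t=11: T̂ = 9.5 + 2.5·11 = 37; r = 34.6 − 37 = -2.4
t=12: T̂ = 9.5 + 2.5·12 = 39.5; r = 39.5 − 39.5 = 0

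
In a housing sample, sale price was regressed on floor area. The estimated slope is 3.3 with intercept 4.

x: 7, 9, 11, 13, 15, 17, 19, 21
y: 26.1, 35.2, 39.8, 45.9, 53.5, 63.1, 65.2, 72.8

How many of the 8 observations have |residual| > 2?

x=7: ŷ = 4 + 3.3·7 = 27.1; e = 26.1 − 27.1 = -1
x=9: ŷ = 4 + 3.3·9 = 33.7; e = 35.2 − 33.7 = 1.5
x=11: ŷ = 4 + 3.3·11 = 40.3; e = 39.8 − 40.3 = -0.5
x=13: ŷ = 4 + 3.3·13 = 46.9; e = 45.9 − 46.9 = -1
x=15: ŷ = 4 + 3.3·15 = 53.5; e = 53.5 − 53.5 = 0
x=17: ŷ = 4 + 3.3·17 = 60.1; e = 63.1 − 60.1 = 3
x=19: ŷ = 4 + 3.3·19 = 66.7; e = 65.2 − 66.7 = -1.5
x=21: ŷ = 4 + 3.3·21 = 73.3; e = 72.8 − 73.3 = -0.5
|e| > 2: x=17 (|e|=3) → 1

1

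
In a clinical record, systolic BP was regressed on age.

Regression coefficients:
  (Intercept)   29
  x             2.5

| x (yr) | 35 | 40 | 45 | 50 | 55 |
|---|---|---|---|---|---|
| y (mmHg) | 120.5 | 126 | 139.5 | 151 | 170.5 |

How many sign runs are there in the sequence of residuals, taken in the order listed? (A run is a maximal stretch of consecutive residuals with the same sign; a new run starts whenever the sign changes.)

x=35: ŷ = 29 + 2.5·35 = 116.5; r = 120.5 − 116.5 = 4
x=40: ŷ = 29 + 2.5·40 = 129; r = 126 − 129 = -3
x=45: ŷ = 29 + 2.5·45 = 141.5; r = 139.5 − 141.5 = -2
x=50: ŷ = 29 + 2.5·50 = 154; r = 151 − 154 = -3
x=55: ŷ = 29 + 2.5·55 = 166.5; r = 170.5 − 166.5 = 4
Signs: + − − − +
Runs: +×1, −×3, +×1 → 3

3 runs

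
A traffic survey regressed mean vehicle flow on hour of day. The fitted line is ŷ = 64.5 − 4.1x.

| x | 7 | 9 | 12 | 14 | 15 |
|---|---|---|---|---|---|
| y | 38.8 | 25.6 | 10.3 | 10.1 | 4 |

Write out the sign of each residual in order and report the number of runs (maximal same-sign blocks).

x=7: ŷ = 64.5 − 4.1·7 = 35.8; r = 38.8 − 35.8 = 3
x=9: ŷ = 64.5 − 4.1·9 = 27.6; r = 25.6 − 27.6 = -2
x=12: ŷ = 64.5 − 4.1·12 = 15.3; r = 10.3 − 15.3 = -5
x=14: ŷ = 64.5 − 4.1·14 = 7.1; r = 10.1 − 7.1 = 3
x=15: ŷ = 64.5 − 4.1·15 = 3; r = 4 − 3 = 1
Signs: + − − + +
Runs: +×1, −×2, +×2 → 3

3 runs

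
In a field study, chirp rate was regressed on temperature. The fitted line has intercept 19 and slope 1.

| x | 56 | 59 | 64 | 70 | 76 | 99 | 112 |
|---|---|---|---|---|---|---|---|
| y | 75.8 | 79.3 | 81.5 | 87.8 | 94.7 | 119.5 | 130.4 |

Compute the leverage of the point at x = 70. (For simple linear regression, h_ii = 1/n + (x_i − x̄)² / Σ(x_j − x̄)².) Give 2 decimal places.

h = 0.16

x̄ = (56 + 59 + 64 + 70 + 76 + 99 + 112)/7 = 76.5714
Σ(x − x̄)² = 423.184 + 308.755 + 158.041 + 43.1837 + 0.326531 + 503.041 + 1255.18 = 2691.71
h = 1/7 + (-6.57143)²/2691.71 = 0.142857 + 0.0160432 = 0.16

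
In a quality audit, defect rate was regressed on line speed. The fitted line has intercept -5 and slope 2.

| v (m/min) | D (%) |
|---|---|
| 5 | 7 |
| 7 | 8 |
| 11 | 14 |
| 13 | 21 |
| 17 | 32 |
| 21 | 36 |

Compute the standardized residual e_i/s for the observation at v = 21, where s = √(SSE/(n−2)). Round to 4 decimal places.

v=5: ŷ = -5 + 2·5 = 5; e = 7 − 5 = 2
v=7: ŷ = -5 + 2·7 = 9; e = 8 − 9 = -1
v=11: ŷ = -5 + 2·11 = 17; e = 14 − 17 = -3
v=13: ŷ = -5 + 2·13 = 21; e = 21 − 21 = 0
v=17: ŷ = -5 + 2·17 = 29; e = 32 − 29 = 3
v=21: ŷ = -5 + 2·21 = 37; e = 36 − 37 = -1
SSE = 4 + 1 + 9 + 0 + 9 + 1 = 24
s = √(24/4) = 2.44949
e/s = -1 / 2.44949 = -0.4082

-0.4082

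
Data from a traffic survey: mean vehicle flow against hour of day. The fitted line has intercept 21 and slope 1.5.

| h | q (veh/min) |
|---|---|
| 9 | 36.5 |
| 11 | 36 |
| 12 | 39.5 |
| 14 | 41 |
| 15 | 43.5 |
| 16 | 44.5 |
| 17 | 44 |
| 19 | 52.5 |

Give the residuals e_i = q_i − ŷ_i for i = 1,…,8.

2, -1.5, 0.5, -1, 0, -0.5, -2.5, 3

h=9: ŷ = 21 + 1.5·9 = 34.5; e = 36.5 − 34.5 = 2
h=11: ŷ = 21 + 1.5·11 = 37.5; e = 36 − 37.5 = -1.5
h=12: ŷ = 21 + 1.5·12 = 39; e = 39.5 − 39 = 0.5
h=14: ŷ = 21 + 1.5·14 = 42; e = 41 − 42 = -1
h=15: ŷ = 21 + 1.5·15 = 43.5; e = 43.5 − 43.5 = 0
h=16: ŷ = 21 + 1.5·16 = 45; e = 44.5 − 45 = -0.5
h=17: ŷ = 21 + 1.5·17 = 46.5; e = 44 − 46.5 = -2.5
h=19: ŷ = 21 + 1.5·19 = 49.5; e = 52.5 − 49.5 = 3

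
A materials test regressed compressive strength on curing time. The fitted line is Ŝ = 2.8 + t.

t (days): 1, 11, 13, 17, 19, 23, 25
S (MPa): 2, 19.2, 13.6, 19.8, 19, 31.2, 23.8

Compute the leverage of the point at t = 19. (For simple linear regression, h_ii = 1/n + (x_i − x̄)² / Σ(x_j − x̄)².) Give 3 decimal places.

h = 0.172

t̄ = (1 + 11 + 13 + 17 + 19 + 23 + 25)/7 = 15.5714
Σ(t − t̄)² = 212.327 + 20.898 + 6.61224 + 2.04082 + 11.7551 + 55.1837 + 88.898 = 397.714
h = 1/7 + (3.42857)²/397.714 = 0.142857 + 0.0295567 = 0.172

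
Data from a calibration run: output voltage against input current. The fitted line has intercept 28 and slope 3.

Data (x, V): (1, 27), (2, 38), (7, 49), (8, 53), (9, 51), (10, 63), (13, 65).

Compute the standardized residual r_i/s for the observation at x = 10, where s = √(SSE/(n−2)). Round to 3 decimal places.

x=1: ŷ = 28 + 3·1 = 31; r = 27 − 31 = -4
x=2: ŷ = 28 + 3·2 = 34; r = 38 − 34 = 4
x=7: ŷ = 28 + 3·7 = 49; r = 49 − 49 = 0
x=8: ŷ = 28 + 3·8 = 52; r = 53 − 52 = 1
x=9: ŷ = 28 + 3·9 = 55; r = 51 − 55 = -4
x=10: ŷ = 28 + 3·10 = 58; r = 63 − 58 = 5
x=13: ŷ = 28 + 3·13 = 67; r = 65 − 67 = -2
SSE = 16 + 16 + 0 + 1 + 16 + 25 + 4 = 78
s = √(78/5) = 3.94968
r/s = 5 / 3.94968 = 1.266

1.266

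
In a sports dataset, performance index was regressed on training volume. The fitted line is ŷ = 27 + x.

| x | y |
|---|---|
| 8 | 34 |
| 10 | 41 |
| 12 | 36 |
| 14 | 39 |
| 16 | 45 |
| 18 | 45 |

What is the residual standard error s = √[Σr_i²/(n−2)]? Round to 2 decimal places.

x=8: ŷ = 27 + 8 = 35; r = 34 − 35 = -1
x=10: ŷ = 27 + 10 = 37; r = 41 − 37 = 4
x=12: ŷ = 27 + 12 = 39; r = 36 − 39 = -3
x=14: ŷ = 27 + 14 = 41; r = 39 − 41 = -2
x=16: ŷ = 27 + 16 = 43; r = 45 − 43 = 2
x=18: ŷ = 27 + 18 = 45; r = 45 − 45 = 0
SSE = 1 + 16 + 9 + 4 + 4 + 0 = 34
s = √(34/4) = √8.5 ≈ 2.92

s = 2.92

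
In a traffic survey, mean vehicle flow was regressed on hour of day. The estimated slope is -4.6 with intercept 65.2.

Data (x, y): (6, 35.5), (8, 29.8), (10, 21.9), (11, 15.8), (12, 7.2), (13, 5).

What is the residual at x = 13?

ŷ = 65.2 − 4.6·13 = 5.4
e = 5 − 5.4 = -0.4

e = -0.4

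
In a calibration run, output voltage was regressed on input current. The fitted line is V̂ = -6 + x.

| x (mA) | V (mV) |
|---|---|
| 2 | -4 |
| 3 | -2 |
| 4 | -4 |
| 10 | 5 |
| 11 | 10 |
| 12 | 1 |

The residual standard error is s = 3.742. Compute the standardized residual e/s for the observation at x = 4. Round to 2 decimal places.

-0.53

V̂ = -6 + 4 = -2
e = -4 − (-2) = -2
e/s = -2 / 3.742 = -0.53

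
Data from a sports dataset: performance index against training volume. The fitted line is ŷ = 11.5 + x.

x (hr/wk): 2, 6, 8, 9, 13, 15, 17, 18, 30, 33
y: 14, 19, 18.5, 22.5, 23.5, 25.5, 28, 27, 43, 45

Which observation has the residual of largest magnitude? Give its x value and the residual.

x=2: ŷ = 11.5 + 2 = 13.5; e = 14 − 13.5 = 0.5
x=6: ŷ = 11.5 + 6 = 17.5; e = 19 − 17.5 = 1.5
x=8: ŷ = 11.5 + 8 = 19.5; e = 18.5 − 19.5 = -1
x=9: ŷ = 11.5 + 9 = 20.5; e = 22.5 − 20.5 = 2
x=13: ŷ = 11.5 + 13 = 24.5; e = 23.5 − 24.5 = -1
x=15: ŷ = 11.5 + 15 = 26.5; e = 25.5 − 26.5 = -1
x=17: ŷ = 11.5 + 17 = 28.5; e = 28 − 28.5 = -0.5
x=18: ŷ = 11.5 + 18 = 29.5; e = 27 − 29.5 = -2.5
x=30: ŷ = 11.5 + 30 = 41.5; e = 43 − 41.5 = 1.5
x=33: ŷ = 11.5 + 33 = 44.5; e = 45 − 44.5 = 0.5
Largest |e| is 2.5 at x = 18, residual -2.5.

x = 18, e = -2.5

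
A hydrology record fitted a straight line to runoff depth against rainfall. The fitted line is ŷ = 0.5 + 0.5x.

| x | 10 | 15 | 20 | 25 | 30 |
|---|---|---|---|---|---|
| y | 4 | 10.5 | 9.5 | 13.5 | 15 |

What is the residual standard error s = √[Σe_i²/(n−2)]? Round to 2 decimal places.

s = 1.83

x=10: ŷ = 0.5 + 0.5·10 = 5.5; e = 4 − 5.5 = -1.5
x=15: ŷ = 0.5 + 0.5·15 = 8; e = 10.5 − 8 = 2.5
x=20: ŷ = 0.5 + 0.5·20 = 10.5; e = 9.5 − 10.5 = -1
x=25: ŷ = 0.5 + 0.5·25 = 13; e = 13.5 − 13 = 0.5
x=30: ŷ = 0.5 + 0.5·30 = 15.5; e = 15 − 15.5 = -0.5
SSE = 2.25 + 6.25 + 1 + 0.25 + 0.25 = 10
s = √(10/3) = √3.33333 ≈ 1.83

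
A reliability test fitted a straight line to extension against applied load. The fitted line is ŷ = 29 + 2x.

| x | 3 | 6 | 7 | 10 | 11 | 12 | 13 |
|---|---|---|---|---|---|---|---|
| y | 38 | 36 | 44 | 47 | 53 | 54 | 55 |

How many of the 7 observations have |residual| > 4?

x=3: ŷ = 29 + 2·3 = 35; r = 38 − 35 = 3
x=6: ŷ = 29 + 2·6 = 41; r = 36 − 41 = -5
x=7: ŷ = 29 + 2·7 = 43; r = 44 − 43 = 1
x=10: ŷ = 29 + 2·10 = 49; r = 47 − 49 = -2
x=11: ŷ = 29 + 2·11 = 51; r = 53 − 51 = 2
x=12: ŷ = 29 + 2·12 = 53; r = 54 − 53 = 1
x=13: ŷ = 29 + 2·13 = 55; r = 55 − 55 = 0
|r| > 4: x=6 (|r|=5) → 1

1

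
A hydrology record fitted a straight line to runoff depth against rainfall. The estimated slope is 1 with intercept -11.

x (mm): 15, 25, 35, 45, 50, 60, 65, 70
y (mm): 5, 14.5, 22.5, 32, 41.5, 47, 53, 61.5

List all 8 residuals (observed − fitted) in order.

1, 0.5, -1.5, -2, 2.5, -2, -1, 2.5

x=15: ŷ = -11 + 15 = 4; r = 5 − 4 = 1
x=25: ŷ = -11 + 25 = 14; r = 14.5 − 14 = 0.5
x=35: ŷ = -11 + 35 = 24; r = 22.5 − 24 = -1.5
x=45: ŷ = -11 + 45 = 34; r = 32 − 34 = -2
x=50: ŷ = -11 + 50 = 39; r = 41.5 − 39 = 2.5
x=60: ŷ = -11 + 60 = 49; r = 47 − 49 = -2
x=65: ŷ = -11 + 65 = 54; r = 53 − 54 = -1
x=70: ŷ = -11 + 70 = 59; r = 61.5 − 59 = 2.5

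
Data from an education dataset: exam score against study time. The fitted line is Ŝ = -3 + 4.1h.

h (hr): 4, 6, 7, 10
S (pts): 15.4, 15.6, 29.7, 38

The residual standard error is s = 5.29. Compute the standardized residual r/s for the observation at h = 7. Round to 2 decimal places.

0.76

Ŝ = -3 + 4.1·7 = 25.7
r = 29.7 − 25.7 = 4
r/s = 4 / 5.29 = 0.76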